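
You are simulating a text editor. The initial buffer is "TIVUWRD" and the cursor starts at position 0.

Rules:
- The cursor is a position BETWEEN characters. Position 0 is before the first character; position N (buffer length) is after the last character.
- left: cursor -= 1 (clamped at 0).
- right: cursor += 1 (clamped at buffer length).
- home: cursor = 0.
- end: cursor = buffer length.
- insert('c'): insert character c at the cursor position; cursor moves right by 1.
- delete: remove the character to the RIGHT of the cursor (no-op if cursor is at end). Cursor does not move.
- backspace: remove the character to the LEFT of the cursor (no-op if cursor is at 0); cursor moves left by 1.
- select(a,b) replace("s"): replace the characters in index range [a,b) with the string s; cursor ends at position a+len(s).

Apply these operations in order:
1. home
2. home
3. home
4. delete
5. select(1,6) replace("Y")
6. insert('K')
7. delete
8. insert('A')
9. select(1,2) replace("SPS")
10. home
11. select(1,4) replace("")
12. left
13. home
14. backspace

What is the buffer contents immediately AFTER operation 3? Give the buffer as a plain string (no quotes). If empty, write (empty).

Answer: TIVUWRD

Derivation:
After op 1 (home): buf='TIVUWRD' cursor=0
After op 2 (home): buf='TIVUWRD' cursor=0
After op 3 (home): buf='TIVUWRD' cursor=0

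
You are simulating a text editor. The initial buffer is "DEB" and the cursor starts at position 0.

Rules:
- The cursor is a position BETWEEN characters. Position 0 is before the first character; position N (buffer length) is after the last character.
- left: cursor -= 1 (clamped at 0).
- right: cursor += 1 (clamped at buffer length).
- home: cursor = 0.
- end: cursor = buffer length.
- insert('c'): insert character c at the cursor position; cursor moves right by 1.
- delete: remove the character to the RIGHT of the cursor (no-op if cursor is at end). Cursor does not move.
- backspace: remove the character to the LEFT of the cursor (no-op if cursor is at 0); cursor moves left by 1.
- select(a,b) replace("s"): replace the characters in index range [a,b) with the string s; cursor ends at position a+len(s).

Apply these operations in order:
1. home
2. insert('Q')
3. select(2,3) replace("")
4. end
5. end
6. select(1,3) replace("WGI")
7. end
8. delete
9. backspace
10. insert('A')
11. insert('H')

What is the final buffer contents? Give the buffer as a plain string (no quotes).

After op 1 (home): buf='DEB' cursor=0
After op 2 (insert('Q')): buf='QDEB' cursor=1
After op 3 (select(2,3) replace("")): buf='QDB' cursor=2
After op 4 (end): buf='QDB' cursor=3
After op 5 (end): buf='QDB' cursor=3
After op 6 (select(1,3) replace("WGI")): buf='QWGI' cursor=4
After op 7 (end): buf='QWGI' cursor=4
After op 8 (delete): buf='QWGI' cursor=4
After op 9 (backspace): buf='QWG' cursor=3
After op 10 (insert('A')): buf='QWGA' cursor=4
After op 11 (insert('H')): buf='QWGAH' cursor=5

Answer: QWGAH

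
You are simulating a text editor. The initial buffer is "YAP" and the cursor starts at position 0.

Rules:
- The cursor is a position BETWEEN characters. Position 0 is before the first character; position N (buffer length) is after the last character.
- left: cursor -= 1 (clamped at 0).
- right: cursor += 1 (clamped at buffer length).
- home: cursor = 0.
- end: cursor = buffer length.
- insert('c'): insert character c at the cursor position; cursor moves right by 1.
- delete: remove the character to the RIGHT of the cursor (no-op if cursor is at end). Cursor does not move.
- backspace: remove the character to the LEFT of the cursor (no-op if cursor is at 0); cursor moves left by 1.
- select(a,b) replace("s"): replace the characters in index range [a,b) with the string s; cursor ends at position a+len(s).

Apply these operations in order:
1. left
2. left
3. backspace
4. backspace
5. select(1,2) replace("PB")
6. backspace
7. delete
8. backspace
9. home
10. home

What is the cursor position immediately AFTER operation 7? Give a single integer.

Answer: 2

Derivation:
After op 1 (left): buf='YAP' cursor=0
After op 2 (left): buf='YAP' cursor=0
After op 3 (backspace): buf='YAP' cursor=0
After op 4 (backspace): buf='YAP' cursor=0
After op 5 (select(1,2) replace("PB")): buf='YPBP' cursor=3
After op 6 (backspace): buf='YPP' cursor=2
After op 7 (delete): buf='YP' cursor=2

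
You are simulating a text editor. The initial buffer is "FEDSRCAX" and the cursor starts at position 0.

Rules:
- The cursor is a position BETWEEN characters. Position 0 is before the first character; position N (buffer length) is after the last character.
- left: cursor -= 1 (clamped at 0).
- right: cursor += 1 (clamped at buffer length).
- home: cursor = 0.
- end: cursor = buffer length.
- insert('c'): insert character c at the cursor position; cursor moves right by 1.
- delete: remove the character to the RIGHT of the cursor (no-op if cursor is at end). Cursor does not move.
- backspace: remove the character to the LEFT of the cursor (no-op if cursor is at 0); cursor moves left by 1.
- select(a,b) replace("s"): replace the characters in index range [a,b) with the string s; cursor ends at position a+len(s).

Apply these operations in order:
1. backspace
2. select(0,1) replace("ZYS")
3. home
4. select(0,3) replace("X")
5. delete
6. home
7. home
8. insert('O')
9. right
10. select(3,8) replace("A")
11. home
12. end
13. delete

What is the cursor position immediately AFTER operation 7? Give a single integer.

After op 1 (backspace): buf='FEDSRCAX' cursor=0
After op 2 (select(0,1) replace("ZYS")): buf='ZYSEDSRCAX' cursor=3
After op 3 (home): buf='ZYSEDSRCAX' cursor=0
After op 4 (select(0,3) replace("X")): buf='XEDSRCAX' cursor=1
After op 5 (delete): buf='XDSRCAX' cursor=1
After op 6 (home): buf='XDSRCAX' cursor=0
After op 7 (home): buf='XDSRCAX' cursor=0

Answer: 0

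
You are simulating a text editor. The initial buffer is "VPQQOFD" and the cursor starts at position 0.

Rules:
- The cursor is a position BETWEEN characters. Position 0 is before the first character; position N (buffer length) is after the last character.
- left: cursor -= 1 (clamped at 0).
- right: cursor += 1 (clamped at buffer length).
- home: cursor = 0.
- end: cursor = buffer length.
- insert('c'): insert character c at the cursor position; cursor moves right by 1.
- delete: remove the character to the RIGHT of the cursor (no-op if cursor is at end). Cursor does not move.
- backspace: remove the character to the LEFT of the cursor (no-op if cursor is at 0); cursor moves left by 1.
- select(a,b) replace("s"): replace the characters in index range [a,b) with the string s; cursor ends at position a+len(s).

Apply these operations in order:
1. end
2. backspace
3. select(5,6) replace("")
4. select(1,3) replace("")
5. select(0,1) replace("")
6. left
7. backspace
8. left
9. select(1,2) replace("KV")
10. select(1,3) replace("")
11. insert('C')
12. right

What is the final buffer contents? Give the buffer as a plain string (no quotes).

Answer: QC

Derivation:
After op 1 (end): buf='VPQQOFD' cursor=7
After op 2 (backspace): buf='VPQQOF' cursor=6
After op 3 (select(5,6) replace("")): buf='VPQQO' cursor=5
After op 4 (select(1,3) replace("")): buf='VQO' cursor=1
After op 5 (select(0,1) replace("")): buf='QO' cursor=0
After op 6 (left): buf='QO' cursor=0
After op 7 (backspace): buf='QO' cursor=0
After op 8 (left): buf='QO' cursor=0
After op 9 (select(1,2) replace("KV")): buf='QKV' cursor=3
After op 10 (select(1,3) replace("")): buf='Q' cursor=1
After op 11 (insert('C')): buf='QC' cursor=2
After op 12 (right): buf='QC' cursor=2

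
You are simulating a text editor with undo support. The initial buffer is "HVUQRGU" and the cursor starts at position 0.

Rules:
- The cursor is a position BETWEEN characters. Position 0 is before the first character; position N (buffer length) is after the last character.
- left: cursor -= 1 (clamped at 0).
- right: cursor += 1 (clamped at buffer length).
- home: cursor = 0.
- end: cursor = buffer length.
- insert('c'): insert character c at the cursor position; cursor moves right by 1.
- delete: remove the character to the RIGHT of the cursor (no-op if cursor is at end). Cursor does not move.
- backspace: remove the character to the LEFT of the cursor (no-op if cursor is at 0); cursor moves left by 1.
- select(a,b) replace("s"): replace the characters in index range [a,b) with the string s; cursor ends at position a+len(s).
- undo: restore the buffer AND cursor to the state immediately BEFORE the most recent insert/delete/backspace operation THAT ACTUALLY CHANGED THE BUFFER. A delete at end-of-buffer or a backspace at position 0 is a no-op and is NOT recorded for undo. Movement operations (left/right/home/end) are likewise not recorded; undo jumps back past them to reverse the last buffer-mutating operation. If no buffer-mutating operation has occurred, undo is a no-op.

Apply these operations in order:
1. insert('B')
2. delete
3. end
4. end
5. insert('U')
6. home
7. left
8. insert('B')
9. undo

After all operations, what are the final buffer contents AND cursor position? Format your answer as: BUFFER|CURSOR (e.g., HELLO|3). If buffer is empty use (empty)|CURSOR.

After op 1 (insert('B')): buf='BHVUQRGU' cursor=1
After op 2 (delete): buf='BVUQRGU' cursor=1
After op 3 (end): buf='BVUQRGU' cursor=7
After op 4 (end): buf='BVUQRGU' cursor=7
After op 5 (insert('U')): buf='BVUQRGUU' cursor=8
After op 6 (home): buf='BVUQRGUU' cursor=0
After op 7 (left): buf='BVUQRGUU' cursor=0
After op 8 (insert('B')): buf='BBVUQRGUU' cursor=1
After op 9 (undo): buf='BVUQRGUU' cursor=0

Answer: BVUQRGUU|0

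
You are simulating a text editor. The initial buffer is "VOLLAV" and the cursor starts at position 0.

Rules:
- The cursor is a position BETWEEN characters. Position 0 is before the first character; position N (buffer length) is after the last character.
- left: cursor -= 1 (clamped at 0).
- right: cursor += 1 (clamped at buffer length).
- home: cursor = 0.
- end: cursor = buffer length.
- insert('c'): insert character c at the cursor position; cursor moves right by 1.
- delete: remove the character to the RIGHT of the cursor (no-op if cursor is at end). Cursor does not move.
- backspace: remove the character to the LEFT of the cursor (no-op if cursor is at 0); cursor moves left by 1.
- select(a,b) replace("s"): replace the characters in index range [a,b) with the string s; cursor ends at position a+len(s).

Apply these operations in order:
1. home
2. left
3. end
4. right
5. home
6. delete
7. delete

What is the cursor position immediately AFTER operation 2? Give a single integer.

Answer: 0

Derivation:
After op 1 (home): buf='VOLLAV' cursor=0
After op 2 (left): buf='VOLLAV' cursor=0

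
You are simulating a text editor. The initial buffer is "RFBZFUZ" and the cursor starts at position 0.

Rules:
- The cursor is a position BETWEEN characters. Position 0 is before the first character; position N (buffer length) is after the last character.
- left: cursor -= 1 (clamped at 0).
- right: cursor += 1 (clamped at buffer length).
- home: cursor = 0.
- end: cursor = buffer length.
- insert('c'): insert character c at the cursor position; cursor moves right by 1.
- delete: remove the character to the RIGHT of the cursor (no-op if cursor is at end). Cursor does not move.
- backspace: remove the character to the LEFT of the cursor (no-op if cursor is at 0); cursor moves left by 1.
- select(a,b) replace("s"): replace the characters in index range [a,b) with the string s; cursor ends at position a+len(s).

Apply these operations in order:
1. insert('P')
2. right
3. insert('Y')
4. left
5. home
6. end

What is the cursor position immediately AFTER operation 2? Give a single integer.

Answer: 2

Derivation:
After op 1 (insert('P')): buf='PRFBZFUZ' cursor=1
After op 2 (right): buf='PRFBZFUZ' cursor=2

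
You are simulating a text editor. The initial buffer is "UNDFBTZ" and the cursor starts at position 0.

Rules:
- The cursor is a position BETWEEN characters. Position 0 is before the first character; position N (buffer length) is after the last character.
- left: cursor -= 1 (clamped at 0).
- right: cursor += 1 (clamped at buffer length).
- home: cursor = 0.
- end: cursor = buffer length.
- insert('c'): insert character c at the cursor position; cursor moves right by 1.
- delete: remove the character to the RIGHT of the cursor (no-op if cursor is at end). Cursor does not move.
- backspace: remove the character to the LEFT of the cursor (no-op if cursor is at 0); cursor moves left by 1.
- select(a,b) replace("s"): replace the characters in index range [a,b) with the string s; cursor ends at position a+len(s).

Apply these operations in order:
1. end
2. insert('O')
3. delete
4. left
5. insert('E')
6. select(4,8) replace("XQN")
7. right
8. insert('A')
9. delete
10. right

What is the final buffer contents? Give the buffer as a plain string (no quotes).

Answer: UNDFXQNOA

Derivation:
After op 1 (end): buf='UNDFBTZ' cursor=7
After op 2 (insert('O')): buf='UNDFBTZO' cursor=8
After op 3 (delete): buf='UNDFBTZO' cursor=8
After op 4 (left): buf='UNDFBTZO' cursor=7
After op 5 (insert('E')): buf='UNDFBTZEO' cursor=8
After op 6 (select(4,8) replace("XQN")): buf='UNDFXQNO' cursor=7
After op 7 (right): buf='UNDFXQNO' cursor=8
After op 8 (insert('A')): buf='UNDFXQNOA' cursor=9
After op 9 (delete): buf='UNDFXQNOA' cursor=9
After op 10 (right): buf='UNDFXQNOA' cursor=9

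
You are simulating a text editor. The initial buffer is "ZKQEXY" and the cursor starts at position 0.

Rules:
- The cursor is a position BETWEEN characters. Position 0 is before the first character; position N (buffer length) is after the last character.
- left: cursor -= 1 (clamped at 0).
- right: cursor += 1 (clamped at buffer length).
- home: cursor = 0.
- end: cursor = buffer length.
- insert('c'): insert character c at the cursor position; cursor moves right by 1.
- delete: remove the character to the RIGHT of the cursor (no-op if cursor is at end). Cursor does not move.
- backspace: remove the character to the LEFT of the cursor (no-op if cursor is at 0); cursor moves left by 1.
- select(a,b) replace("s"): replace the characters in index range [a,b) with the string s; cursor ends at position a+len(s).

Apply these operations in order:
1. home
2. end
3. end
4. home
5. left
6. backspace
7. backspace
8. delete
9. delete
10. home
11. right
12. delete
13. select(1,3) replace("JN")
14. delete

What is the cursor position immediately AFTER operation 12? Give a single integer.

Answer: 1

Derivation:
After op 1 (home): buf='ZKQEXY' cursor=0
After op 2 (end): buf='ZKQEXY' cursor=6
After op 3 (end): buf='ZKQEXY' cursor=6
After op 4 (home): buf='ZKQEXY' cursor=0
After op 5 (left): buf='ZKQEXY' cursor=0
After op 6 (backspace): buf='ZKQEXY' cursor=0
After op 7 (backspace): buf='ZKQEXY' cursor=0
After op 8 (delete): buf='KQEXY' cursor=0
After op 9 (delete): buf='QEXY' cursor=0
After op 10 (home): buf='QEXY' cursor=0
After op 11 (right): buf='QEXY' cursor=1
After op 12 (delete): buf='QXY' cursor=1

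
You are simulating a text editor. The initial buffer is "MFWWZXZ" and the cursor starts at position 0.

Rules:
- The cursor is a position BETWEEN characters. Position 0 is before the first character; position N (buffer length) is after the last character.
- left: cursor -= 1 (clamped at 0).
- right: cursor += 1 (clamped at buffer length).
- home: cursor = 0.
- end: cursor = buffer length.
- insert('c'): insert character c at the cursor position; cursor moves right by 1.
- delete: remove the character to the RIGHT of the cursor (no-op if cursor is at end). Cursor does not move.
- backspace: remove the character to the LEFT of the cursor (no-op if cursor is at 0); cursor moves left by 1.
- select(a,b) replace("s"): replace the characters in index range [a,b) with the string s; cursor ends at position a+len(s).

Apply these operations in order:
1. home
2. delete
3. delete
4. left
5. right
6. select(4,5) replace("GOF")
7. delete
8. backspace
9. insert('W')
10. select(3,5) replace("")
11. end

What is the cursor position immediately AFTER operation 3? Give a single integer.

Answer: 0

Derivation:
After op 1 (home): buf='MFWWZXZ' cursor=0
After op 2 (delete): buf='FWWZXZ' cursor=0
After op 3 (delete): buf='WWZXZ' cursor=0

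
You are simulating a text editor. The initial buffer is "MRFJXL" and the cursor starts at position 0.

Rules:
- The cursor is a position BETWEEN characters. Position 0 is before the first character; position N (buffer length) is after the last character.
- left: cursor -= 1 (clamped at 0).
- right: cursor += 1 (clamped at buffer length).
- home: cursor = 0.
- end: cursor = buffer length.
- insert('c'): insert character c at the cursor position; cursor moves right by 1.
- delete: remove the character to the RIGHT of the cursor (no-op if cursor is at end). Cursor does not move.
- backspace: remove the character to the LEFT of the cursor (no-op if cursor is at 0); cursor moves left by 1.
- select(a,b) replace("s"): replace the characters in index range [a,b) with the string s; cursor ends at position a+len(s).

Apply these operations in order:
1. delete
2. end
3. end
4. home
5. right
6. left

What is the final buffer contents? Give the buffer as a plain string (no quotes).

After op 1 (delete): buf='RFJXL' cursor=0
After op 2 (end): buf='RFJXL' cursor=5
After op 3 (end): buf='RFJXL' cursor=5
After op 4 (home): buf='RFJXL' cursor=0
After op 5 (right): buf='RFJXL' cursor=1
After op 6 (left): buf='RFJXL' cursor=0

Answer: RFJXL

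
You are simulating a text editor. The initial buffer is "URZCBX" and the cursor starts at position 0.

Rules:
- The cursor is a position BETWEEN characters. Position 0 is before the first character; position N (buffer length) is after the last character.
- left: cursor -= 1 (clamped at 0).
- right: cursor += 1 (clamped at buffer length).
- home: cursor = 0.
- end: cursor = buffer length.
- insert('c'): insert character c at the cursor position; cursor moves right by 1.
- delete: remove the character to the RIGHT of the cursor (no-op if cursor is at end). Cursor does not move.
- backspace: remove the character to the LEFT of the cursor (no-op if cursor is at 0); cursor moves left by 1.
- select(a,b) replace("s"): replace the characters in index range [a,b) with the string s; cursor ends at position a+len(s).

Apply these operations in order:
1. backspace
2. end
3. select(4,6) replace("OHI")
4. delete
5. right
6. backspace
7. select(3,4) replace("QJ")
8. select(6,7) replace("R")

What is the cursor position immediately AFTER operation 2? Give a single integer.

Answer: 6

Derivation:
After op 1 (backspace): buf='URZCBX' cursor=0
After op 2 (end): buf='URZCBX' cursor=6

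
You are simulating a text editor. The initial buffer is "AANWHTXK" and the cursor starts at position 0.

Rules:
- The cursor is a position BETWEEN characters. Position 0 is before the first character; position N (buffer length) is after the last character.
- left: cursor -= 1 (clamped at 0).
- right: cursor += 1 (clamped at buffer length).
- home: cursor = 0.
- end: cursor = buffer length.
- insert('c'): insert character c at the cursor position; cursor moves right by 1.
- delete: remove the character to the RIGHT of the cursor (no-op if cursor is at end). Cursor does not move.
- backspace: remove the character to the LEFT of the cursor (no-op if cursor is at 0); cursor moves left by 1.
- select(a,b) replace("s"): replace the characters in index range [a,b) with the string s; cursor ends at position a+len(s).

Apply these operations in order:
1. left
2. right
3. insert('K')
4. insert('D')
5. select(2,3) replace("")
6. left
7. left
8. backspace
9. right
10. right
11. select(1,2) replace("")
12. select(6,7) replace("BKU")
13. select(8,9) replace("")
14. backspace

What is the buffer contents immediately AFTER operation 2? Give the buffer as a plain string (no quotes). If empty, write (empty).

After op 1 (left): buf='AANWHTXK' cursor=0
After op 2 (right): buf='AANWHTXK' cursor=1

Answer: AANWHTXK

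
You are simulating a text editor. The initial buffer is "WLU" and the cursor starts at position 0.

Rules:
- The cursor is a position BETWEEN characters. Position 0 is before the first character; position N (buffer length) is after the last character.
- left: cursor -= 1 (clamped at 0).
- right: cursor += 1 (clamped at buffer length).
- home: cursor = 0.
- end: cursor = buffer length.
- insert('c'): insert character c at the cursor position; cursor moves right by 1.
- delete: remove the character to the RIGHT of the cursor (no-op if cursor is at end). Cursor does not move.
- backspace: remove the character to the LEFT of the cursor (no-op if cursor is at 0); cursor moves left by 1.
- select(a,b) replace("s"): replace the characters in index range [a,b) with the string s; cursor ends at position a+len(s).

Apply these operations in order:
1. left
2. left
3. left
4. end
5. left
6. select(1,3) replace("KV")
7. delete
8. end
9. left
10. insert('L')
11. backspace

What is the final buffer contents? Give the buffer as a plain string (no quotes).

Answer: WKV

Derivation:
After op 1 (left): buf='WLU' cursor=0
After op 2 (left): buf='WLU' cursor=0
After op 3 (left): buf='WLU' cursor=0
After op 4 (end): buf='WLU' cursor=3
After op 5 (left): buf='WLU' cursor=2
After op 6 (select(1,3) replace("KV")): buf='WKV' cursor=3
After op 7 (delete): buf='WKV' cursor=3
After op 8 (end): buf='WKV' cursor=3
After op 9 (left): buf='WKV' cursor=2
After op 10 (insert('L')): buf='WKLV' cursor=3
After op 11 (backspace): buf='WKV' cursor=2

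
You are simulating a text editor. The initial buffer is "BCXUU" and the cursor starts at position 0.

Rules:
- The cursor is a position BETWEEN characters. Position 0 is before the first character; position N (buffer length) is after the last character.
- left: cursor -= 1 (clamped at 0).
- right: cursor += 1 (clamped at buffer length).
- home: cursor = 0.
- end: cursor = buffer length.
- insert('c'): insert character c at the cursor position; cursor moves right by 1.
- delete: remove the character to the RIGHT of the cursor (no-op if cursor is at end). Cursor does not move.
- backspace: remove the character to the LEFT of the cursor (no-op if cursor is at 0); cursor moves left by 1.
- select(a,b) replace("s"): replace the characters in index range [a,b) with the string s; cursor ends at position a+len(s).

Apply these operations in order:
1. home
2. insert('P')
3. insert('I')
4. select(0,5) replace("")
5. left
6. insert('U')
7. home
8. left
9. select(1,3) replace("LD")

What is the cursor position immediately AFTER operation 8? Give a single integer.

Answer: 0

Derivation:
After op 1 (home): buf='BCXUU' cursor=0
After op 2 (insert('P')): buf='PBCXUU' cursor=1
After op 3 (insert('I')): buf='PIBCXUU' cursor=2
After op 4 (select(0,5) replace("")): buf='UU' cursor=0
After op 5 (left): buf='UU' cursor=0
After op 6 (insert('U')): buf='UUU' cursor=1
After op 7 (home): buf='UUU' cursor=0
After op 8 (left): buf='UUU' cursor=0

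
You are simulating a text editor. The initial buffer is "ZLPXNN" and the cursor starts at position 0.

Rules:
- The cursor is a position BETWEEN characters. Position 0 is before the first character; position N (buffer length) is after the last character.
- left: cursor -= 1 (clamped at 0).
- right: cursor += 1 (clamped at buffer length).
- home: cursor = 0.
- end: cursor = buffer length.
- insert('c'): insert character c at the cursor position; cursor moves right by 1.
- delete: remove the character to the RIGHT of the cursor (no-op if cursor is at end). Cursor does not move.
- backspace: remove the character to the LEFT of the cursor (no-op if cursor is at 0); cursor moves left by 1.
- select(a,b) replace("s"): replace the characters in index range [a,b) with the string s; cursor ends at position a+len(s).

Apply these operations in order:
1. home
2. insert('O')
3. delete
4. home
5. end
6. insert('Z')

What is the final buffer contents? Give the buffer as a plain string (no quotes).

After op 1 (home): buf='ZLPXNN' cursor=0
After op 2 (insert('O')): buf='OZLPXNN' cursor=1
After op 3 (delete): buf='OLPXNN' cursor=1
After op 4 (home): buf='OLPXNN' cursor=0
After op 5 (end): buf='OLPXNN' cursor=6
After op 6 (insert('Z')): buf='OLPXNNZ' cursor=7

Answer: OLPXNNZ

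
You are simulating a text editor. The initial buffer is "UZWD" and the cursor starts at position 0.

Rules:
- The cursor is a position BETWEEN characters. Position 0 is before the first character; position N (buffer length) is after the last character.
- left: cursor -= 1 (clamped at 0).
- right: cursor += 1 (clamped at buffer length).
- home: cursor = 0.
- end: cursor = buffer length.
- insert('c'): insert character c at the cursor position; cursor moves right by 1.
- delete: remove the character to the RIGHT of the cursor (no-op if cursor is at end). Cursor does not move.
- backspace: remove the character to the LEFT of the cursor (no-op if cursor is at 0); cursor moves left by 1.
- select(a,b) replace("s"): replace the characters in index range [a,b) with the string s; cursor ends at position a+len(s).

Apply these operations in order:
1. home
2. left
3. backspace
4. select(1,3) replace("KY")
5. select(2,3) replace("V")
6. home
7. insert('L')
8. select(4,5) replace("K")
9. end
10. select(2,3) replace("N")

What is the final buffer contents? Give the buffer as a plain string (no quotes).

Answer: LUNVK

Derivation:
After op 1 (home): buf='UZWD' cursor=0
After op 2 (left): buf='UZWD' cursor=0
After op 3 (backspace): buf='UZWD' cursor=0
After op 4 (select(1,3) replace("KY")): buf='UKYD' cursor=3
After op 5 (select(2,3) replace("V")): buf='UKVD' cursor=3
After op 6 (home): buf='UKVD' cursor=0
After op 7 (insert('L')): buf='LUKVD' cursor=1
After op 8 (select(4,5) replace("K")): buf='LUKVK' cursor=5
After op 9 (end): buf='LUKVK' cursor=5
After op 10 (select(2,3) replace("N")): buf='LUNVK' cursor=3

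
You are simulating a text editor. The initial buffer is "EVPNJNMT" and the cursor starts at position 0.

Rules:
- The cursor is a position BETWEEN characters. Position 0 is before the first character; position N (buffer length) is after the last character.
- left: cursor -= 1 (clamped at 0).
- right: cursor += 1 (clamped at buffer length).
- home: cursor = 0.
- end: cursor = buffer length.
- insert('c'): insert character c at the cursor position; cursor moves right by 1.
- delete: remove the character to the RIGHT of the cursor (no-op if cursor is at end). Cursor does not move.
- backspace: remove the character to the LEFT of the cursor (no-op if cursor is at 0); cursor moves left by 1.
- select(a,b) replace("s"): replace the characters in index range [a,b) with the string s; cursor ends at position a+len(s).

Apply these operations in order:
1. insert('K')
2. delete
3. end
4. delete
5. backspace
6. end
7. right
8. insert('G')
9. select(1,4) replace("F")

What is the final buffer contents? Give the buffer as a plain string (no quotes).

Answer: KFJNMG

Derivation:
After op 1 (insert('K')): buf='KEVPNJNMT' cursor=1
After op 2 (delete): buf='KVPNJNMT' cursor=1
After op 3 (end): buf='KVPNJNMT' cursor=8
After op 4 (delete): buf='KVPNJNMT' cursor=8
After op 5 (backspace): buf='KVPNJNM' cursor=7
After op 6 (end): buf='KVPNJNM' cursor=7
After op 7 (right): buf='KVPNJNM' cursor=7
After op 8 (insert('G')): buf='KVPNJNMG' cursor=8
After op 9 (select(1,4) replace("F")): buf='KFJNMG' cursor=2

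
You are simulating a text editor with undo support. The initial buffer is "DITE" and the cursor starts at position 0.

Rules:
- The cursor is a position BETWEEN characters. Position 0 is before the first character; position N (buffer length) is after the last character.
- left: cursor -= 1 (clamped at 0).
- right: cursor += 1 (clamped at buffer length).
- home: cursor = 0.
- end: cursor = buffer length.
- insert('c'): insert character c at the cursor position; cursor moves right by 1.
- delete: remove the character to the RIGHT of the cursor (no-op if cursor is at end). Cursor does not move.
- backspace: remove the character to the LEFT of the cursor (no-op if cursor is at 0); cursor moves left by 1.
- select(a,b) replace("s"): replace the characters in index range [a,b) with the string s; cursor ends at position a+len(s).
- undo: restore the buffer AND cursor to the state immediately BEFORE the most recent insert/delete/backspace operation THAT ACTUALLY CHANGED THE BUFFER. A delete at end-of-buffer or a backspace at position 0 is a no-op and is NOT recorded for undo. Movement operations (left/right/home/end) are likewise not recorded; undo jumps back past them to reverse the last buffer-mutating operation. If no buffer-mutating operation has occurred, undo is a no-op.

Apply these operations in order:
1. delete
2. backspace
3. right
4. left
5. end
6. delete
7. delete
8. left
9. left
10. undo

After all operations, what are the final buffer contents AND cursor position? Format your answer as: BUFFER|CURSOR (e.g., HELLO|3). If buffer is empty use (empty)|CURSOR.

After op 1 (delete): buf='ITE' cursor=0
After op 2 (backspace): buf='ITE' cursor=0
After op 3 (right): buf='ITE' cursor=1
After op 4 (left): buf='ITE' cursor=0
After op 5 (end): buf='ITE' cursor=3
After op 6 (delete): buf='ITE' cursor=3
After op 7 (delete): buf='ITE' cursor=3
After op 8 (left): buf='ITE' cursor=2
After op 9 (left): buf='ITE' cursor=1
After op 10 (undo): buf='DITE' cursor=0

Answer: DITE|0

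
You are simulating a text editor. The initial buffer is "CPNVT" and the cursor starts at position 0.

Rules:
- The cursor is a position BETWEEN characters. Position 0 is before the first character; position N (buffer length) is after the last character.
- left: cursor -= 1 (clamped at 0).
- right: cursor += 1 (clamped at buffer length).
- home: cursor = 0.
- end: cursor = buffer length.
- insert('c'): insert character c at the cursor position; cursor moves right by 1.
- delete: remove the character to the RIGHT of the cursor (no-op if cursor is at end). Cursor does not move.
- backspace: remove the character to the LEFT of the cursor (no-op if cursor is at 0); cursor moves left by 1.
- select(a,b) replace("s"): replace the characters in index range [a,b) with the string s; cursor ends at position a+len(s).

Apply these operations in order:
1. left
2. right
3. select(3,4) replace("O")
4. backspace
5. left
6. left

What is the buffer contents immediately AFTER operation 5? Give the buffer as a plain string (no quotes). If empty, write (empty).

After op 1 (left): buf='CPNVT' cursor=0
After op 2 (right): buf='CPNVT' cursor=1
After op 3 (select(3,4) replace("O")): buf='CPNOT' cursor=4
After op 4 (backspace): buf='CPNT' cursor=3
After op 5 (left): buf='CPNT' cursor=2

Answer: CPNT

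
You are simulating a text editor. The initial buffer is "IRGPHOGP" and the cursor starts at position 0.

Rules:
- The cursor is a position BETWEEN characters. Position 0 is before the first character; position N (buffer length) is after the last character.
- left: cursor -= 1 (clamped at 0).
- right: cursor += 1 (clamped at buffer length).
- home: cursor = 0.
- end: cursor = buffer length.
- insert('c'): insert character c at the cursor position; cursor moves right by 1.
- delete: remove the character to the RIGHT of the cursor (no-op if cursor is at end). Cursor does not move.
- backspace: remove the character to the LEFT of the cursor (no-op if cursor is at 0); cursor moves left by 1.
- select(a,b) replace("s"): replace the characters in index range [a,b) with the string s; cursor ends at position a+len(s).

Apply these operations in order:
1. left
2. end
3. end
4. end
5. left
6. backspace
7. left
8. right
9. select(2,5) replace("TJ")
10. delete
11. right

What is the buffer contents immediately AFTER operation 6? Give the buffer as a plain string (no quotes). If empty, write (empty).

Answer: IRGPHOP

Derivation:
After op 1 (left): buf='IRGPHOGP' cursor=0
After op 2 (end): buf='IRGPHOGP' cursor=8
After op 3 (end): buf='IRGPHOGP' cursor=8
After op 4 (end): buf='IRGPHOGP' cursor=8
After op 5 (left): buf='IRGPHOGP' cursor=7
After op 6 (backspace): buf='IRGPHOP' cursor=6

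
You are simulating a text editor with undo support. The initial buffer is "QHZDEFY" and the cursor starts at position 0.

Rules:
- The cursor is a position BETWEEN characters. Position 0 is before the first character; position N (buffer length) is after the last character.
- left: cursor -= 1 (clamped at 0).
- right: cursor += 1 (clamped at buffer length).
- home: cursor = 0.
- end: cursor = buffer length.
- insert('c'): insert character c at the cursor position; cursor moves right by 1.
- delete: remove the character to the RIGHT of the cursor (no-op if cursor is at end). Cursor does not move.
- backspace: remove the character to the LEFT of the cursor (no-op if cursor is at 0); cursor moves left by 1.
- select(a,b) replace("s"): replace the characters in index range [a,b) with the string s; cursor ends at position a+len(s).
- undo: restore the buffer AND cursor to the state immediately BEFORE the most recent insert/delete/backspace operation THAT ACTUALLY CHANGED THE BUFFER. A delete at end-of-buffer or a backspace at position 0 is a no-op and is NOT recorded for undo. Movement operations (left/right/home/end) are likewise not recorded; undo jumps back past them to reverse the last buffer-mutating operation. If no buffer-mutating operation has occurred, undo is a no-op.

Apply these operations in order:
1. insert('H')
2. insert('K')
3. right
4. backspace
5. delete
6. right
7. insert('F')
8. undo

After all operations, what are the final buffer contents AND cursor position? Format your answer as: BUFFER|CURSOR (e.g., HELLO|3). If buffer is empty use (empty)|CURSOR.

After op 1 (insert('H')): buf='HQHZDEFY' cursor=1
After op 2 (insert('K')): buf='HKQHZDEFY' cursor=2
After op 3 (right): buf='HKQHZDEFY' cursor=3
After op 4 (backspace): buf='HKHZDEFY' cursor=2
After op 5 (delete): buf='HKZDEFY' cursor=2
After op 6 (right): buf='HKZDEFY' cursor=3
After op 7 (insert('F')): buf='HKZFDEFY' cursor=4
After op 8 (undo): buf='HKZDEFY' cursor=3

Answer: HKZDEFY|3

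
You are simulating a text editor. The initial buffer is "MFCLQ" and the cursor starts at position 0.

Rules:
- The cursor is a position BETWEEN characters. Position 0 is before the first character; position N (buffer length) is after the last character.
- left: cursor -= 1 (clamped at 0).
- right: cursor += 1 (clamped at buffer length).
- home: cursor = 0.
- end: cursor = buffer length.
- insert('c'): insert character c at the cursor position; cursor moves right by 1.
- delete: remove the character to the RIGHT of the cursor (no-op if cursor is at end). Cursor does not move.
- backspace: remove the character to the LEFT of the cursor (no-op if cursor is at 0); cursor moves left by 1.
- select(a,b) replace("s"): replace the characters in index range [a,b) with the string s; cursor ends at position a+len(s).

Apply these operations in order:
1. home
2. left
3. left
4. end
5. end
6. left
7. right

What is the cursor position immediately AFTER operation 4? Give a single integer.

After op 1 (home): buf='MFCLQ' cursor=0
After op 2 (left): buf='MFCLQ' cursor=0
After op 3 (left): buf='MFCLQ' cursor=0
After op 4 (end): buf='MFCLQ' cursor=5

Answer: 5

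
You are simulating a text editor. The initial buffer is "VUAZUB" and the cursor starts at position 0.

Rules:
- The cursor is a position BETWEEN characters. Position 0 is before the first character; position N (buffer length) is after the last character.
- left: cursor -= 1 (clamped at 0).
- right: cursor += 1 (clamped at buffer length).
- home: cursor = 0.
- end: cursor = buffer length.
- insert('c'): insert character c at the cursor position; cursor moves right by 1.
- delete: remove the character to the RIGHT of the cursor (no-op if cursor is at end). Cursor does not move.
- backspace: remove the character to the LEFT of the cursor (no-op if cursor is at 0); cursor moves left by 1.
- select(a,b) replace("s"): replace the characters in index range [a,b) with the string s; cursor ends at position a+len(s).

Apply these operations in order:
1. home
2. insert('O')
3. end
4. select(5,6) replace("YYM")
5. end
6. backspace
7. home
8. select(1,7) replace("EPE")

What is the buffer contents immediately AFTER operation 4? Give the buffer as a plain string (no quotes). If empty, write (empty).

Answer: OVUAZYYMB

Derivation:
After op 1 (home): buf='VUAZUB' cursor=0
After op 2 (insert('O')): buf='OVUAZUB' cursor=1
After op 3 (end): buf='OVUAZUB' cursor=7
After op 4 (select(5,6) replace("YYM")): buf='OVUAZYYMB' cursor=8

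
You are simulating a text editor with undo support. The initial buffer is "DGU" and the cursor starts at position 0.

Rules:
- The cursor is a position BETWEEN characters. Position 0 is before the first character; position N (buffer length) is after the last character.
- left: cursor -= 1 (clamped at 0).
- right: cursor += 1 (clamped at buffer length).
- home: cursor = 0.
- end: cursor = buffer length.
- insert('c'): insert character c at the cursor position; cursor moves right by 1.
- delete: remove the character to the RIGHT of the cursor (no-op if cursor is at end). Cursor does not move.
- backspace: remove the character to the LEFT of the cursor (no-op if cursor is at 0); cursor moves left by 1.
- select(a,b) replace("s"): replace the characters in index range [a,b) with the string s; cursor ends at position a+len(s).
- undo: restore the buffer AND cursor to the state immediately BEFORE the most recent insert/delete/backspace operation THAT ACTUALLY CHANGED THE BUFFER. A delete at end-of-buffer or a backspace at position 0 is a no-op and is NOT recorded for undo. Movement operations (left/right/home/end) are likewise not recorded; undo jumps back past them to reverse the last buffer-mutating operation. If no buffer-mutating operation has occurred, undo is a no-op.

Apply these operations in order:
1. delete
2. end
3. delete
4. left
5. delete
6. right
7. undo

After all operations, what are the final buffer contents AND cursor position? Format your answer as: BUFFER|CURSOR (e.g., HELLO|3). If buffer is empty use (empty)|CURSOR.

Answer: GU|1

Derivation:
After op 1 (delete): buf='GU' cursor=0
After op 2 (end): buf='GU' cursor=2
After op 3 (delete): buf='GU' cursor=2
After op 4 (left): buf='GU' cursor=1
After op 5 (delete): buf='G' cursor=1
After op 6 (right): buf='G' cursor=1
After op 7 (undo): buf='GU' cursor=1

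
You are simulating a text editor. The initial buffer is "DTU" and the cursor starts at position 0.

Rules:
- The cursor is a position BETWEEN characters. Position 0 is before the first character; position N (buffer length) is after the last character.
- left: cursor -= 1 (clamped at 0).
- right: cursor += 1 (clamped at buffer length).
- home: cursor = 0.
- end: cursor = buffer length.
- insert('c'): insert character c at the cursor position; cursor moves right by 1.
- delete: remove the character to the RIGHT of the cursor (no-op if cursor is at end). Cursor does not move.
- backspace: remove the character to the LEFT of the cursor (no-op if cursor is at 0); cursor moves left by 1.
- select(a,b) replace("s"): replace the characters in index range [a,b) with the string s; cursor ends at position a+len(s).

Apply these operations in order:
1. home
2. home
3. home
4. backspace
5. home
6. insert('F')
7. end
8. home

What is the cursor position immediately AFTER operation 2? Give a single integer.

Answer: 0

Derivation:
After op 1 (home): buf='DTU' cursor=0
After op 2 (home): buf='DTU' cursor=0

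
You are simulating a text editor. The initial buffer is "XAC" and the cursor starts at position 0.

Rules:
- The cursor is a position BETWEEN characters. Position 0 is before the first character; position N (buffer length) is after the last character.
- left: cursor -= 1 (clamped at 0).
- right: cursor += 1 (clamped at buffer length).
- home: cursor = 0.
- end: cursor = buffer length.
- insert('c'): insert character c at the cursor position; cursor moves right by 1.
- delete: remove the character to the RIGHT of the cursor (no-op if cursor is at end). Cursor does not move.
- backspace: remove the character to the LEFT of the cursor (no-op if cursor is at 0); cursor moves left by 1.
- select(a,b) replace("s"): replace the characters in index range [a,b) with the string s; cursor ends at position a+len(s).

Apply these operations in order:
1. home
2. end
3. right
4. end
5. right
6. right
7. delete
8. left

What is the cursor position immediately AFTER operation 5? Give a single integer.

Answer: 3

Derivation:
After op 1 (home): buf='XAC' cursor=0
After op 2 (end): buf='XAC' cursor=3
After op 3 (right): buf='XAC' cursor=3
After op 4 (end): buf='XAC' cursor=3
After op 5 (right): buf='XAC' cursor=3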